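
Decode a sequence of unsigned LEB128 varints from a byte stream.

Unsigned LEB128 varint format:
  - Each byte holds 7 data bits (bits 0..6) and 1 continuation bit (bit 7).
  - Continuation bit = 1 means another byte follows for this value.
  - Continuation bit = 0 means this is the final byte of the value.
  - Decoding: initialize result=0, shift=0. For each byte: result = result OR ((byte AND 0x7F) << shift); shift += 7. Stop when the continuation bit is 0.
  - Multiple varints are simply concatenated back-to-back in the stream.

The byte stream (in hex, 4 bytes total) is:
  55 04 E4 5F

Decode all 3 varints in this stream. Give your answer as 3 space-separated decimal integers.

  byte[0]=0x55 cont=0 payload=0x55=85: acc |= 85<<0 -> acc=85 shift=7 [end]
Varint 1: bytes[0:1] = 55 -> value 85 (1 byte(s))
  byte[1]=0x04 cont=0 payload=0x04=4: acc |= 4<<0 -> acc=4 shift=7 [end]
Varint 2: bytes[1:2] = 04 -> value 4 (1 byte(s))
  byte[2]=0xE4 cont=1 payload=0x64=100: acc |= 100<<0 -> acc=100 shift=7
  byte[3]=0x5F cont=0 payload=0x5F=95: acc |= 95<<7 -> acc=12260 shift=14 [end]
Varint 3: bytes[2:4] = E4 5F -> value 12260 (2 byte(s))

Answer: 85 4 12260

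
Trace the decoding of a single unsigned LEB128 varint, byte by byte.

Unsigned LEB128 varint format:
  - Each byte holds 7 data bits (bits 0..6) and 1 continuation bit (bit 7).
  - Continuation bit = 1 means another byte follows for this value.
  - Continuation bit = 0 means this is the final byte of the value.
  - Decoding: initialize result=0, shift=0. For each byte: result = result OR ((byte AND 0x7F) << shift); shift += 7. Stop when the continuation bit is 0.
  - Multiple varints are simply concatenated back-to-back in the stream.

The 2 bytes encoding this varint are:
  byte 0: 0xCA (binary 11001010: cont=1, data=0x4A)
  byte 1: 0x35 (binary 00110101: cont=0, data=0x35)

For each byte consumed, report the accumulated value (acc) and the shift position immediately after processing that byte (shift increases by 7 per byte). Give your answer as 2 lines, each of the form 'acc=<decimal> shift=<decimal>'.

byte 0=0xCA: payload=0x4A=74, contrib = 74<<0 = 74; acc -> 74, shift -> 7
byte 1=0x35: payload=0x35=53, contrib = 53<<7 = 6784; acc -> 6858, shift -> 14

Answer: acc=74 shift=7
acc=6858 shift=14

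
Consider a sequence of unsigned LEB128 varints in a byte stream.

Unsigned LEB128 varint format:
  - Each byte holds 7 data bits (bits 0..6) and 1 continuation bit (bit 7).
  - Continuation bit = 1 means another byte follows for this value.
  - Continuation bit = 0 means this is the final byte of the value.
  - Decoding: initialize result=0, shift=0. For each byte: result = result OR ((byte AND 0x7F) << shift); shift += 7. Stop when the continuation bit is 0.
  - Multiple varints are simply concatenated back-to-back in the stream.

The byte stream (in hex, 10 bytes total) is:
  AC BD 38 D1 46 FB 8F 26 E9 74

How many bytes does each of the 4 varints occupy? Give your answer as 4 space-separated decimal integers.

Answer: 3 2 3 2

Derivation:
  byte[0]=0xAC cont=1 payload=0x2C=44: acc |= 44<<0 -> acc=44 shift=7
  byte[1]=0xBD cont=1 payload=0x3D=61: acc |= 61<<7 -> acc=7852 shift=14
  byte[2]=0x38 cont=0 payload=0x38=56: acc |= 56<<14 -> acc=925356 shift=21 [end]
Varint 1: bytes[0:3] = AC BD 38 -> value 925356 (3 byte(s))
  byte[3]=0xD1 cont=1 payload=0x51=81: acc |= 81<<0 -> acc=81 shift=7
  byte[4]=0x46 cont=0 payload=0x46=70: acc |= 70<<7 -> acc=9041 shift=14 [end]
Varint 2: bytes[3:5] = D1 46 -> value 9041 (2 byte(s))
  byte[5]=0xFB cont=1 payload=0x7B=123: acc |= 123<<0 -> acc=123 shift=7
  byte[6]=0x8F cont=1 payload=0x0F=15: acc |= 15<<7 -> acc=2043 shift=14
  byte[7]=0x26 cont=0 payload=0x26=38: acc |= 38<<14 -> acc=624635 shift=21 [end]
Varint 3: bytes[5:8] = FB 8F 26 -> value 624635 (3 byte(s))
  byte[8]=0xE9 cont=1 payload=0x69=105: acc |= 105<<0 -> acc=105 shift=7
  byte[9]=0x74 cont=0 payload=0x74=116: acc |= 116<<7 -> acc=14953 shift=14 [end]
Varint 4: bytes[8:10] = E9 74 -> value 14953 (2 byte(s))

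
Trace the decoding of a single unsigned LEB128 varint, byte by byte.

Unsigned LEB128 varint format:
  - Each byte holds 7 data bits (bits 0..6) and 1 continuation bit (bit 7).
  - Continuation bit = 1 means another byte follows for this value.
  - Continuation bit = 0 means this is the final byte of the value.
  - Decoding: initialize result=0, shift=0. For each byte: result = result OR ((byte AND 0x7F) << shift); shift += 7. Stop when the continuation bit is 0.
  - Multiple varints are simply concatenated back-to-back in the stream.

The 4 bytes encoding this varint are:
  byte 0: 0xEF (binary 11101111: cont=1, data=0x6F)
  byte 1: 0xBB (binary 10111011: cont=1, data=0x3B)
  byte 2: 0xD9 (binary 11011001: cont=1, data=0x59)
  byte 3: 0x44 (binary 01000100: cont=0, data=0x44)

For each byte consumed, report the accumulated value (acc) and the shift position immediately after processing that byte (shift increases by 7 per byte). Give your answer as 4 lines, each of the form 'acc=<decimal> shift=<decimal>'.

Answer: acc=111 shift=7
acc=7663 shift=14
acc=1465839 shift=21
acc=144072175 shift=28

Derivation:
byte 0=0xEF: payload=0x6F=111, contrib = 111<<0 = 111; acc -> 111, shift -> 7
byte 1=0xBB: payload=0x3B=59, contrib = 59<<7 = 7552; acc -> 7663, shift -> 14
byte 2=0xD9: payload=0x59=89, contrib = 89<<14 = 1458176; acc -> 1465839, shift -> 21
byte 3=0x44: payload=0x44=68, contrib = 68<<21 = 142606336; acc -> 144072175, shift -> 28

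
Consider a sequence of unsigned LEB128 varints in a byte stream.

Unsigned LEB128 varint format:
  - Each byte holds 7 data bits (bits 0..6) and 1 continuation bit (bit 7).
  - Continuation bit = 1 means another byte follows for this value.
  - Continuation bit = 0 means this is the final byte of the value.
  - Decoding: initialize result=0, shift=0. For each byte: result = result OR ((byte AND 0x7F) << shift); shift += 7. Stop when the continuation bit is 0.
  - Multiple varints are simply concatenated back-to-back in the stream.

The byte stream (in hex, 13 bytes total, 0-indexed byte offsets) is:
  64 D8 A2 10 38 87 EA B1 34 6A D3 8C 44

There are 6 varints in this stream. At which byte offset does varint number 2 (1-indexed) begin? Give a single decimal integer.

Answer: 1

Derivation:
  byte[0]=0x64 cont=0 payload=0x64=100: acc |= 100<<0 -> acc=100 shift=7 [end]
Varint 1: bytes[0:1] = 64 -> value 100 (1 byte(s))
  byte[1]=0xD8 cont=1 payload=0x58=88: acc |= 88<<0 -> acc=88 shift=7
  byte[2]=0xA2 cont=1 payload=0x22=34: acc |= 34<<7 -> acc=4440 shift=14
  byte[3]=0x10 cont=0 payload=0x10=16: acc |= 16<<14 -> acc=266584 shift=21 [end]
Varint 2: bytes[1:4] = D8 A2 10 -> value 266584 (3 byte(s))
  byte[4]=0x38 cont=0 payload=0x38=56: acc |= 56<<0 -> acc=56 shift=7 [end]
Varint 3: bytes[4:5] = 38 -> value 56 (1 byte(s))
  byte[5]=0x87 cont=1 payload=0x07=7: acc |= 7<<0 -> acc=7 shift=7
  byte[6]=0xEA cont=1 payload=0x6A=106: acc |= 106<<7 -> acc=13575 shift=14
  byte[7]=0xB1 cont=1 payload=0x31=49: acc |= 49<<14 -> acc=816391 shift=21
  byte[8]=0x34 cont=0 payload=0x34=52: acc |= 52<<21 -> acc=109868295 shift=28 [end]
Varint 4: bytes[5:9] = 87 EA B1 34 -> value 109868295 (4 byte(s))
  byte[9]=0x6A cont=0 payload=0x6A=106: acc |= 106<<0 -> acc=106 shift=7 [end]
Varint 5: bytes[9:10] = 6A -> value 106 (1 byte(s))
  byte[10]=0xD3 cont=1 payload=0x53=83: acc |= 83<<0 -> acc=83 shift=7
  byte[11]=0x8C cont=1 payload=0x0C=12: acc |= 12<<7 -> acc=1619 shift=14
  byte[12]=0x44 cont=0 payload=0x44=68: acc |= 68<<14 -> acc=1115731 shift=21 [end]
Varint 6: bytes[10:13] = D3 8C 44 -> value 1115731 (3 byte(s))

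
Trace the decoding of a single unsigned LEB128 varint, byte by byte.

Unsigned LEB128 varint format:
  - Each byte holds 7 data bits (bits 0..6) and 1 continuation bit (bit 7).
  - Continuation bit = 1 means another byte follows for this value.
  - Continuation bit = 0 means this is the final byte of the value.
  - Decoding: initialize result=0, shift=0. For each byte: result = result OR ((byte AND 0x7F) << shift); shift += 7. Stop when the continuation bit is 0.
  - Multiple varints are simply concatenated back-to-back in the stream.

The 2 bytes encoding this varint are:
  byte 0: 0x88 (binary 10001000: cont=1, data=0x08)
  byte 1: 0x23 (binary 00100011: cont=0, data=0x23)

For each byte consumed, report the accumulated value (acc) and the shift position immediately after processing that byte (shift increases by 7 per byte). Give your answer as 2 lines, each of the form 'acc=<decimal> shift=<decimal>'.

Answer: acc=8 shift=7
acc=4488 shift=14

Derivation:
byte 0=0x88: payload=0x08=8, contrib = 8<<0 = 8; acc -> 8, shift -> 7
byte 1=0x23: payload=0x23=35, contrib = 35<<7 = 4480; acc -> 4488, shift -> 14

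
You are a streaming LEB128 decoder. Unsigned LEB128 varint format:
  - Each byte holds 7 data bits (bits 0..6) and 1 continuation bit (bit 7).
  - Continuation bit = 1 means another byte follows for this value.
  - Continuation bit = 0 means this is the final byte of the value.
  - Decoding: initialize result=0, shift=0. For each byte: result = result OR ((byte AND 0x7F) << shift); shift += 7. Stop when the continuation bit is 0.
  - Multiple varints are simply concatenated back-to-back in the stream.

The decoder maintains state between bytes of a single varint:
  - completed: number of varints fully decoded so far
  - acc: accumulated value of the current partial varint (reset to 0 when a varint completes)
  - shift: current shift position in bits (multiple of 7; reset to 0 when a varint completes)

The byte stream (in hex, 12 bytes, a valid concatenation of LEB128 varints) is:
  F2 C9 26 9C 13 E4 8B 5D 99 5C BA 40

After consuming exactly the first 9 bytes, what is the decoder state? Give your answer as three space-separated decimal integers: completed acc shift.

Answer: 3 25 7

Derivation:
byte[0]=0xF2 cont=1 payload=0x72: acc |= 114<<0 -> completed=0 acc=114 shift=7
byte[1]=0xC9 cont=1 payload=0x49: acc |= 73<<7 -> completed=0 acc=9458 shift=14
byte[2]=0x26 cont=0 payload=0x26: varint #1 complete (value=632050); reset -> completed=1 acc=0 shift=0
byte[3]=0x9C cont=1 payload=0x1C: acc |= 28<<0 -> completed=1 acc=28 shift=7
byte[4]=0x13 cont=0 payload=0x13: varint #2 complete (value=2460); reset -> completed=2 acc=0 shift=0
byte[5]=0xE4 cont=1 payload=0x64: acc |= 100<<0 -> completed=2 acc=100 shift=7
byte[6]=0x8B cont=1 payload=0x0B: acc |= 11<<7 -> completed=2 acc=1508 shift=14
byte[7]=0x5D cont=0 payload=0x5D: varint #3 complete (value=1525220); reset -> completed=3 acc=0 shift=0
byte[8]=0x99 cont=1 payload=0x19: acc |= 25<<0 -> completed=3 acc=25 shift=7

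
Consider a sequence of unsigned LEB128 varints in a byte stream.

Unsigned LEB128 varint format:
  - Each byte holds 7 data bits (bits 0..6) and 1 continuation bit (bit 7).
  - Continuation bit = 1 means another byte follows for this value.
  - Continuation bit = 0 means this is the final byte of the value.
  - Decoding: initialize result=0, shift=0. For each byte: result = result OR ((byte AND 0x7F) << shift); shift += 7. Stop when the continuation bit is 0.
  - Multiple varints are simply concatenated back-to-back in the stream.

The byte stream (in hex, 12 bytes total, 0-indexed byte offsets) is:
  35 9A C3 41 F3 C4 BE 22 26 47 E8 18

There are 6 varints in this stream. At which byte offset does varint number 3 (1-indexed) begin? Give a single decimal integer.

Answer: 4

Derivation:
  byte[0]=0x35 cont=0 payload=0x35=53: acc |= 53<<0 -> acc=53 shift=7 [end]
Varint 1: bytes[0:1] = 35 -> value 53 (1 byte(s))
  byte[1]=0x9A cont=1 payload=0x1A=26: acc |= 26<<0 -> acc=26 shift=7
  byte[2]=0xC3 cont=1 payload=0x43=67: acc |= 67<<7 -> acc=8602 shift=14
  byte[3]=0x41 cont=0 payload=0x41=65: acc |= 65<<14 -> acc=1073562 shift=21 [end]
Varint 2: bytes[1:4] = 9A C3 41 -> value 1073562 (3 byte(s))
  byte[4]=0xF3 cont=1 payload=0x73=115: acc |= 115<<0 -> acc=115 shift=7
  byte[5]=0xC4 cont=1 payload=0x44=68: acc |= 68<<7 -> acc=8819 shift=14
  byte[6]=0xBE cont=1 payload=0x3E=62: acc |= 62<<14 -> acc=1024627 shift=21
  byte[7]=0x22 cont=0 payload=0x22=34: acc |= 34<<21 -> acc=72327795 shift=28 [end]
Varint 3: bytes[4:8] = F3 C4 BE 22 -> value 72327795 (4 byte(s))
  byte[8]=0x26 cont=0 payload=0x26=38: acc |= 38<<0 -> acc=38 shift=7 [end]
Varint 4: bytes[8:9] = 26 -> value 38 (1 byte(s))
  byte[9]=0x47 cont=0 payload=0x47=71: acc |= 71<<0 -> acc=71 shift=7 [end]
Varint 5: bytes[9:10] = 47 -> value 71 (1 byte(s))
  byte[10]=0xE8 cont=1 payload=0x68=104: acc |= 104<<0 -> acc=104 shift=7
  byte[11]=0x18 cont=0 payload=0x18=24: acc |= 24<<7 -> acc=3176 shift=14 [end]
Varint 6: bytes[10:12] = E8 18 -> value 3176 (2 byte(s))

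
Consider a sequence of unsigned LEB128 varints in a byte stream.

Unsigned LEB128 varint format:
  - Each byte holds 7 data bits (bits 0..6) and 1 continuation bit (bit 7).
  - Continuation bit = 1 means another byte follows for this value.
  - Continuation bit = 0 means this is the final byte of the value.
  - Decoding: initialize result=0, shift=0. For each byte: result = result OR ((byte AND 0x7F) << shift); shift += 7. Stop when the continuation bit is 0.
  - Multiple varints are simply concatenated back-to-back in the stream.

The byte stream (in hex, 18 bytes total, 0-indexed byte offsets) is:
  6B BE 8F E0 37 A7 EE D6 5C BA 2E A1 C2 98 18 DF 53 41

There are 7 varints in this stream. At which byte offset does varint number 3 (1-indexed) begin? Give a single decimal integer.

Answer: 5

Derivation:
  byte[0]=0x6B cont=0 payload=0x6B=107: acc |= 107<<0 -> acc=107 shift=7 [end]
Varint 1: bytes[0:1] = 6B -> value 107 (1 byte(s))
  byte[1]=0xBE cont=1 payload=0x3E=62: acc |= 62<<0 -> acc=62 shift=7
  byte[2]=0x8F cont=1 payload=0x0F=15: acc |= 15<<7 -> acc=1982 shift=14
  byte[3]=0xE0 cont=1 payload=0x60=96: acc |= 96<<14 -> acc=1574846 shift=21
  byte[4]=0x37 cont=0 payload=0x37=55: acc |= 55<<21 -> acc=116918206 shift=28 [end]
Varint 2: bytes[1:5] = BE 8F E0 37 -> value 116918206 (4 byte(s))
  byte[5]=0xA7 cont=1 payload=0x27=39: acc |= 39<<0 -> acc=39 shift=7
  byte[6]=0xEE cont=1 payload=0x6E=110: acc |= 110<<7 -> acc=14119 shift=14
  byte[7]=0xD6 cont=1 payload=0x56=86: acc |= 86<<14 -> acc=1423143 shift=21
  byte[8]=0x5C cont=0 payload=0x5C=92: acc |= 92<<21 -> acc=194361127 shift=28 [end]
Varint 3: bytes[5:9] = A7 EE D6 5C -> value 194361127 (4 byte(s))
  byte[9]=0xBA cont=1 payload=0x3A=58: acc |= 58<<0 -> acc=58 shift=7
  byte[10]=0x2E cont=0 payload=0x2E=46: acc |= 46<<7 -> acc=5946 shift=14 [end]
Varint 4: bytes[9:11] = BA 2E -> value 5946 (2 byte(s))
  byte[11]=0xA1 cont=1 payload=0x21=33: acc |= 33<<0 -> acc=33 shift=7
  byte[12]=0xC2 cont=1 payload=0x42=66: acc |= 66<<7 -> acc=8481 shift=14
  byte[13]=0x98 cont=1 payload=0x18=24: acc |= 24<<14 -> acc=401697 shift=21
  byte[14]=0x18 cont=0 payload=0x18=24: acc |= 24<<21 -> acc=50733345 shift=28 [end]
Varint 5: bytes[11:15] = A1 C2 98 18 -> value 50733345 (4 byte(s))
  byte[15]=0xDF cont=1 payload=0x5F=95: acc |= 95<<0 -> acc=95 shift=7
  byte[16]=0x53 cont=0 payload=0x53=83: acc |= 83<<7 -> acc=10719 shift=14 [end]
Varint 6: bytes[15:17] = DF 53 -> value 10719 (2 byte(s))
  byte[17]=0x41 cont=0 payload=0x41=65: acc |= 65<<0 -> acc=65 shift=7 [end]
Varint 7: bytes[17:18] = 41 -> value 65 (1 byte(s))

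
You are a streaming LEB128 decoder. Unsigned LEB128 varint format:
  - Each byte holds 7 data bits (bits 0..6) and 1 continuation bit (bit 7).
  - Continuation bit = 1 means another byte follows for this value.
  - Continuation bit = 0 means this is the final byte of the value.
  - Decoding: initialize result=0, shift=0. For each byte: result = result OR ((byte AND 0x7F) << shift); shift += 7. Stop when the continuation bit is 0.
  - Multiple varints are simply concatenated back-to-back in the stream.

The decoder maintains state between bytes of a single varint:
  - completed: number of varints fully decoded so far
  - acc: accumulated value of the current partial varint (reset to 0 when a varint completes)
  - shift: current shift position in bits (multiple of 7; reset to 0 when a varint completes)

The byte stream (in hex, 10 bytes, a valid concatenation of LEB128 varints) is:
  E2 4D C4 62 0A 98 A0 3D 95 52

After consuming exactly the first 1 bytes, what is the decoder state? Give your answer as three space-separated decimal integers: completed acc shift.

byte[0]=0xE2 cont=1 payload=0x62: acc |= 98<<0 -> completed=0 acc=98 shift=7

Answer: 0 98 7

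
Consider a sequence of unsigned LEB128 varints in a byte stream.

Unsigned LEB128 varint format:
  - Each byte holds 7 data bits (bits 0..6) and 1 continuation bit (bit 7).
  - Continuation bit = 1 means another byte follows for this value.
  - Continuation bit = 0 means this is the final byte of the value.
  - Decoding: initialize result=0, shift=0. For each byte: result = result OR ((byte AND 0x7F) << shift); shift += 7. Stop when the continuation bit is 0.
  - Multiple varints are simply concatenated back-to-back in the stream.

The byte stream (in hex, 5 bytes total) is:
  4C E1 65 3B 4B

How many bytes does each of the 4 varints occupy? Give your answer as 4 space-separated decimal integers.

  byte[0]=0x4C cont=0 payload=0x4C=76: acc |= 76<<0 -> acc=76 shift=7 [end]
Varint 1: bytes[0:1] = 4C -> value 76 (1 byte(s))
  byte[1]=0xE1 cont=1 payload=0x61=97: acc |= 97<<0 -> acc=97 shift=7
  byte[2]=0x65 cont=0 payload=0x65=101: acc |= 101<<7 -> acc=13025 shift=14 [end]
Varint 2: bytes[1:3] = E1 65 -> value 13025 (2 byte(s))
  byte[3]=0x3B cont=0 payload=0x3B=59: acc |= 59<<0 -> acc=59 shift=7 [end]
Varint 3: bytes[3:4] = 3B -> value 59 (1 byte(s))
  byte[4]=0x4B cont=0 payload=0x4B=75: acc |= 75<<0 -> acc=75 shift=7 [end]
Varint 4: bytes[4:5] = 4B -> value 75 (1 byte(s))

Answer: 1 2 1 1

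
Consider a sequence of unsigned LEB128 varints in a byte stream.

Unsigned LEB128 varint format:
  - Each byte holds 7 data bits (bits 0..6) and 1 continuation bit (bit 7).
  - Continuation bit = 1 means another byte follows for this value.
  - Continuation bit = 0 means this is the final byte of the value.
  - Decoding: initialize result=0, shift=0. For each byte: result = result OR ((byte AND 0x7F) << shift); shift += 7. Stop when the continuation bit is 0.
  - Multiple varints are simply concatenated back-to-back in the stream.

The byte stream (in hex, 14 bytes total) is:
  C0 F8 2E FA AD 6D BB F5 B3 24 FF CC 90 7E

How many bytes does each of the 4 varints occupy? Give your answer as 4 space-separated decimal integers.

  byte[0]=0xC0 cont=1 payload=0x40=64: acc |= 64<<0 -> acc=64 shift=7
  byte[1]=0xF8 cont=1 payload=0x78=120: acc |= 120<<7 -> acc=15424 shift=14
  byte[2]=0x2E cont=0 payload=0x2E=46: acc |= 46<<14 -> acc=769088 shift=21 [end]
Varint 1: bytes[0:3] = C0 F8 2E -> value 769088 (3 byte(s))
  byte[3]=0xFA cont=1 payload=0x7A=122: acc |= 122<<0 -> acc=122 shift=7
  byte[4]=0xAD cont=1 payload=0x2D=45: acc |= 45<<7 -> acc=5882 shift=14
  byte[5]=0x6D cont=0 payload=0x6D=109: acc |= 109<<14 -> acc=1791738 shift=21 [end]
Varint 2: bytes[3:6] = FA AD 6D -> value 1791738 (3 byte(s))
  byte[6]=0xBB cont=1 payload=0x3B=59: acc |= 59<<0 -> acc=59 shift=7
  byte[7]=0xF5 cont=1 payload=0x75=117: acc |= 117<<7 -> acc=15035 shift=14
  byte[8]=0xB3 cont=1 payload=0x33=51: acc |= 51<<14 -> acc=850619 shift=21
  byte[9]=0x24 cont=0 payload=0x24=36: acc |= 36<<21 -> acc=76348091 shift=28 [end]
Varint 3: bytes[6:10] = BB F5 B3 24 -> value 76348091 (4 byte(s))
  byte[10]=0xFF cont=1 payload=0x7F=127: acc |= 127<<0 -> acc=127 shift=7
  byte[11]=0xCC cont=1 payload=0x4C=76: acc |= 76<<7 -> acc=9855 shift=14
  byte[12]=0x90 cont=1 payload=0x10=16: acc |= 16<<14 -> acc=271999 shift=21
  byte[13]=0x7E cont=0 payload=0x7E=126: acc |= 126<<21 -> acc=264513151 shift=28 [end]
Varint 4: bytes[10:14] = FF CC 90 7E -> value 264513151 (4 byte(s))

Answer: 3 3 4 4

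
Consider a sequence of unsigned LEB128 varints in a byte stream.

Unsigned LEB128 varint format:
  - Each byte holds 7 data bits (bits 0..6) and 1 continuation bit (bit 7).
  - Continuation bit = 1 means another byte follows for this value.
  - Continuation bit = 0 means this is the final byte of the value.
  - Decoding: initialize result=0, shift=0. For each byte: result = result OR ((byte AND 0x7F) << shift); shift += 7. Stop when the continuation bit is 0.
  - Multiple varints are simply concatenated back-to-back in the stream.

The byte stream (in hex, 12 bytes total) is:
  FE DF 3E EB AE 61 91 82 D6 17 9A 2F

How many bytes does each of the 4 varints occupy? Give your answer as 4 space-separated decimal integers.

Answer: 3 3 4 2

Derivation:
  byte[0]=0xFE cont=1 payload=0x7E=126: acc |= 126<<0 -> acc=126 shift=7
  byte[1]=0xDF cont=1 payload=0x5F=95: acc |= 95<<7 -> acc=12286 shift=14
  byte[2]=0x3E cont=0 payload=0x3E=62: acc |= 62<<14 -> acc=1028094 shift=21 [end]
Varint 1: bytes[0:3] = FE DF 3E -> value 1028094 (3 byte(s))
  byte[3]=0xEB cont=1 payload=0x6B=107: acc |= 107<<0 -> acc=107 shift=7
  byte[4]=0xAE cont=1 payload=0x2E=46: acc |= 46<<7 -> acc=5995 shift=14
  byte[5]=0x61 cont=0 payload=0x61=97: acc |= 97<<14 -> acc=1595243 shift=21 [end]
Varint 2: bytes[3:6] = EB AE 61 -> value 1595243 (3 byte(s))
  byte[6]=0x91 cont=1 payload=0x11=17: acc |= 17<<0 -> acc=17 shift=7
  byte[7]=0x82 cont=1 payload=0x02=2: acc |= 2<<7 -> acc=273 shift=14
  byte[8]=0xD6 cont=1 payload=0x56=86: acc |= 86<<14 -> acc=1409297 shift=21
  byte[9]=0x17 cont=0 payload=0x17=23: acc |= 23<<21 -> acc=49643793 shift=28 [end]
Varint 3: bytes[6:10] = 91 82 D6 17 -> value 49643793 (4 byte(s))
  byte[10]=0x9A cont=1 payload=0x1A=26: acc |= 26<<0 -> acc=26 shift=7
  byte[11]=0x2F cont=0 payload=0x2F=47: acc |= 47<<7 -> acc=6042 shift=14 [end]
Varint 4: bytes[10:12] = 9A 2F -> value 6042 (2 byte(s))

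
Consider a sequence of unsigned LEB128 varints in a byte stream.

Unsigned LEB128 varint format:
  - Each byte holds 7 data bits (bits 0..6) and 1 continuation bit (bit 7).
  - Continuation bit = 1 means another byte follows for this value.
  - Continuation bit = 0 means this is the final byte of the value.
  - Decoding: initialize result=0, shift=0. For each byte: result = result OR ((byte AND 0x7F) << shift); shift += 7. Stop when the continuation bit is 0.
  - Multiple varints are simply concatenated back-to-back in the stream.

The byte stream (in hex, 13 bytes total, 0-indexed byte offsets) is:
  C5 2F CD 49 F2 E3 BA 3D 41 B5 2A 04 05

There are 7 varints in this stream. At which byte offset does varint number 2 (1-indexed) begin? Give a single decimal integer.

Answer: 2

Derivation:
  byte[0]=0xC5 cont=1 payload=0x45=69: acc |= 69<<0 -> acc=69 shift=7
  byte[1]=0x2F cont=0 payload=0x2F=47: acc |= 47<<7 -> acc=6085 shift=14 [end]
Varint 1: bytes[0:2] = C5 2F -> value 6085 (2 byte(s))
  byte[2]=0xCD cont=1 payload=0x4D=77: acc |= 77<<0 -> acc=77 shift=7
  byte[3]=0x49 cont=0 payload=0x49=73: acc |= 73<<7 -> acc=9421 shift=14 [end]
Varint 2: bytes[2:4] = CD 49 -> value 9421 (2 byte(s))
  byte[4]=0xF2 cont=1 payload=0x72=114: acc |= 114<<0 -> acc=114 shift=7
  byte[5]=0xE3 cont=1 payload=0x63=99: acc |= 99<<7 -> acc=12786 shift=14
  byte[6]=0xBA cont=1 payload=0x3A=58: acc |= 58<<14 -> acc=963058 shift=21
  byte[7]=0x3D cont=0 payload=0x3D=61: acc |= 61<<21 -> acc=128889330 shift=28 [end]
Varint 3: bytes[4:8] = F2 E3 BA 3D -> value 128889330 (4 byte(s))
  byte[8]=0x41 cont=0 payload=0x41=65: acc |= 65<<0 -> acc=65 shift=7 [end]
Varint 4: bytes[8:9] = 41 -> value 65 (1 byte(s))
  byte[9]=0xB5 cont=1 payload=0x35=53: acc |= 53<<0 -> acc=53 shift=7
  byte[10]=0x2A cont=0 payload=0x2A=42: acc |= 42<<7 -> acc=5429 shift=14 [end]
Varint 5: bytes[9:11] = B5 2A -> value 5429 (2 byte(s))
  byte[11]=0x04 cont=0 payload=0x04=4: acc |= 4<<0 -> acc=4 shift=7 [end]
Varint 6: bytes[11:12] = 04 -> value 4 (1 byte(s))
  byte[12]=0x05 cont=0 payload=0x05=5: acc |= 5<<0 -> acc=5 shift=7 [end]
Varint 7: bytes[12:13] = 05 -> value 5 (1 byte(s))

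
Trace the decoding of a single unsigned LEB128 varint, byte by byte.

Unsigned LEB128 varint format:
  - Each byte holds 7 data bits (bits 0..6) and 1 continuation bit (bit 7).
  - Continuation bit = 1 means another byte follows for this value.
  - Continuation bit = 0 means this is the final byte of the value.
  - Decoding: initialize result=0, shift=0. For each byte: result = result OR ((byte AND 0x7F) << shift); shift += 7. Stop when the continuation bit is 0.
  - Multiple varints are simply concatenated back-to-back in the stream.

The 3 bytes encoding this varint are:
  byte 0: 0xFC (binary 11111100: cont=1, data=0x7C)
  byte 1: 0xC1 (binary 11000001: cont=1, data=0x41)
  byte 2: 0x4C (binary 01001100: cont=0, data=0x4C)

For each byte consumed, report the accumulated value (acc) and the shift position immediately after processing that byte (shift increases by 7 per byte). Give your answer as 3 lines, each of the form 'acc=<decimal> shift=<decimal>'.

byte 0=0xFC: payload=0x7C=124, contrib = 124<<0 = 124; acc -> 124, shift -> 7
byte 1=0xC1: payload=0x41=65, contrib = 65<<7 = 8320; acc -> 8444, shift -> 14
byte 2=0x4C: payload=0x4C=76, contrib = 76<<14 = 1245184; acc -> 1253628, shift -> 21

Answer: acc=124 shift=7
acc=8444 shift=14
acc=1253628 shift=21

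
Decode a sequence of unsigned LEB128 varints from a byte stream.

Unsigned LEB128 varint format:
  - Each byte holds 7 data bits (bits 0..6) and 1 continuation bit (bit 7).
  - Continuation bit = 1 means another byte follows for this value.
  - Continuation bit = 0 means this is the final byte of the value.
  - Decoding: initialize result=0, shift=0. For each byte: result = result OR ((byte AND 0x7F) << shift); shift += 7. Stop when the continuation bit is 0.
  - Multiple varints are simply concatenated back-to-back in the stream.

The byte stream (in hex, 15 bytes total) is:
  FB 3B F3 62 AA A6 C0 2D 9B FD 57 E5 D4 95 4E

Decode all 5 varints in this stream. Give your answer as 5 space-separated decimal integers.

  byte[0]=0xFB cont=1 payload=0x7B=123: acc |= 123<<0 -> acc=123 shift=7
  byte[1]=0x3B cont=0 payload=0x3B=59: acc |= 59<<7 -> acc=7675 shift=14 [end]
Varint 1: bytes[0:2] = FB 3B -> value 7675 (2 byte(s))
  byte[2]=0xF3 cont=1 payload=0x73=115: acc |= 115<<0 -> acc=115 shift=7
  byte[3]=0x62 cont=0 payload=0x62=98: acc |= 98<<7 -> acc=12659 shift=14 [end]
Varint 2: bytes[2:4] = F3 62 -> value 12659 (2 byte(s))
  byte[4]=0xAA cont=1 payload=0x2A=42: acc |= 42<<0 -> acc=42 shift=7
  byte[5]=0xA6 cont=1 payload=0x26=38: acc |= 38<<7 -> acc=4906 shift=14
  byte[6]=0xC0 cont=1 payload=0x40=64: acc |= 64<<14 -> acc=1053482 shift=21
  byte[7]=0x2D cont=0 payload=0x2D=45: acc |= 45<<21 -> acc=95425322 shift=28 [end]
Varint 3: bytes[4:8] = AA A6 C0 2D -> value 95425322 (4 byte(s))
  byte[8]=0x9B cont=1 payload=0x1B=27: acc |= 27<<0 -> acc=27 shift=7
  byte[9]=0xFD cont=1 payload=0x7D=125: acc |= 125<<7 -> acc=16027 shift=14
  byte[10]=0x57 cont=0 payload=0x57=87: acc |= 87<<14 -> acc=1441435 shift=21 [end]
Varint 4: bytes[8:11] = 9B FD 57 -> value 1441435 (3 byte(s))
  byte[11]=0xE5 cont=1 payload=0x65=101: acc |= 101<<0 -> acc=101 shift=7
  byte[12]=0xD4 cont=1 payload=0x54=84: acc |= 84<<7 -> acc=10853 shift=14
  byte[13]=0x95 cont=1 payload=0x15=21: acc |= 21<<14 -> acc=354917 shift=21
  byte[14]=0x4E cont=0 payload=0x4E=78: acc |= 78<<21 -> acc=163932773 shift=28 [end]
Varint 5: bytes[11:15] = E5 D4 95 4E -> value 163932773 (4 byte(s))

Answer: 7675 12659 95425322 1441435 163932773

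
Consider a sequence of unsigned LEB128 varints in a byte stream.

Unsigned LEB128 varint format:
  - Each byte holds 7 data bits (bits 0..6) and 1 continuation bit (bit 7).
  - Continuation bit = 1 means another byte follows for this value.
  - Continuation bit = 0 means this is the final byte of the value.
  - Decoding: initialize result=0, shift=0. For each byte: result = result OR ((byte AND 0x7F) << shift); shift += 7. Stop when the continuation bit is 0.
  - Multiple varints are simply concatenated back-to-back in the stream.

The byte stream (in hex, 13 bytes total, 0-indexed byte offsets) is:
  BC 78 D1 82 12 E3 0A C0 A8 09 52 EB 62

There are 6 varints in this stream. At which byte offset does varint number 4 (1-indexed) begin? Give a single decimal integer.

  byte[0]=0xBC cont=1 payload=0x3C=60: acc |= 60<<0 -> acc=60 shift=7
  byte[1]=0x78 cont=0 payload=0x78=120: acc |= 120<<7 -> acc=15420 shift=14 [end]
Varint 1: bytes[0:2] = BC 78 -> value 15420 (2 byte(s))
  byte[2]=0xD1 cont=1 payload=0x51=81: acc |= 81<<0 -> acc=81 shift=7
  byte[3]=0x82 cont=1 payload=0x02=2: acc |= 2<<7 -> acc=337 shift=14
  byte[4]=0x12 cont=0 payload=0x12=18: acc |= 18<<14 -> acc=295249 shift=21 [end]
Varint 2: bytes[2:5] = D1 82 12 -> value 295249 (3 byte(s))
  byte[5]=0xE3 cont=1 payload=0x63=99: acc |= 99<<0 -> acc=99 shift=7
  byte[6]=0x0A cont=0 payload=0x0A=10: acc |= 10<<7 -> acc=1379 shift=14 [end]
Varint 3: bytes[5:7] = E3 0A -> value 1379 (2 byte(s))
  byte[7]=0xC0 cont=1 payload=0x40=64: acc |= 64<<0 -> acc=64 shift=7
  byte[8]=0xA8 cont=1 payload=0x28=40: acc |= 40<<7 -> acc=5184 shift=14
  byte[9]=0x09 cont=0 payload=0x09=9: acc |= 9<<14 -> acc=152640 shift=21 [end]
Varint 4: bytes[7:10] = C0 A8 09 -> value 152640 (3 byte(s))
  byte[10]=0x52 cont=0 payload=0x52=82: acc |= 82<<0 -> acc=82 shift=7 [end]
Varint 5: bytes[10:11] = 52 -> value 82 (1 byte(s))
  byte[11]=0xEB cont=1 payload=0x6B=107: acc |= 107<<0 -> acc=107 shift=7
  byte[12]=0x62 cont=0 payload=0x62=98: acc |= 98<<7 -> acc=12651 shift=14 [end]
Varint 6: bytes[11:13] = EB 62 -> value 12651 (2 byte(s))

Answer: 7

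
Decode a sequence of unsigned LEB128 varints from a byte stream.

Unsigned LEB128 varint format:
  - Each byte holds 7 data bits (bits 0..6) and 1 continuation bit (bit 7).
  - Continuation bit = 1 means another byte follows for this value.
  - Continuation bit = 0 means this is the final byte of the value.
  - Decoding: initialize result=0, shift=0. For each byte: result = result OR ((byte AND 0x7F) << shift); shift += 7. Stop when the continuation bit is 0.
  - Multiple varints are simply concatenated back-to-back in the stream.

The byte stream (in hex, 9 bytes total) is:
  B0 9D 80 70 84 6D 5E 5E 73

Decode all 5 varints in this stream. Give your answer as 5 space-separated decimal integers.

  byte[0]=0xB0 cont=1 payload=0x30=48: acc |= 48<<0 -> acc=48 shift=7
  byte[1]=0x9D cont=1 payload=0x1D=29: acc |= 29<<7 -> acc=3760 shift=14
  byte[2]=0x80 cont=1 payload=0x00=0: acc |= 0<<14 -> acc=3760 shift=21
  byte[3]=0x70 cont=0 payload=0x70=112: acc |= 112<<21 -> acc=234884784 shift=28 [end]
Varint 1: bytes[0:4] = B0 9D 80 70 -> value 234884784 (4 byte(s))
  byte[4]=0x84 cont=1 payload=0x04=4: acc |= 4<<0 -> acc=4 shift=7
  byte[5]=0x6D cont=0 payload=0x6D=109: acc |= 109<<7 -> acc=13956 shift=14 [end]
Varint 2: bytes[4:6] = 84 6D -> value 13956 (2 byte(s))
  byte[6]=0x5E cont=0 payload=0x5E=94: acc |= 94<<0 -> acc=94 shift=7 [end]
Varint 3: bytes[6:7] = 5E -> value 94 (1 byte(s))
  byte[7]=0x5E cont=0 payload=0x5E=94: acc |= 94<<0 -> acc=94 shift=7 [end]
Varint 4: bytes[7:8] = 5E -> value 94 (1 byte(s))
  byte[8]=0x73 cont=0 payload=0x73=115: acc |= 115<<0 -> acc=115 shift=7 [end]
Varint 5: bytes[8:9] = 73 -> value 115 (1 byte(s))

Answer: 234884784 13956 94 94 115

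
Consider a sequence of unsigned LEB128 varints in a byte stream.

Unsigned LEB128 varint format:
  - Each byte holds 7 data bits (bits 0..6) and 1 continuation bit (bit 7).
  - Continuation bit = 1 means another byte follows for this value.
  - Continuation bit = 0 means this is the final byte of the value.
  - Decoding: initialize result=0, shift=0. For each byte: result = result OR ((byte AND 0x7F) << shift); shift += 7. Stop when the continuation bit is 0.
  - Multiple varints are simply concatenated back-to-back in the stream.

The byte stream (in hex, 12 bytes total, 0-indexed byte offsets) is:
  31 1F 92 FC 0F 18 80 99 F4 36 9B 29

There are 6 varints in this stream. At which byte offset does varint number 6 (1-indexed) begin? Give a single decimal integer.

Answer: 10

Derivation:
  byte[0]=0x31 cont=0 payload=0x31=49: acc |= 49<<0 -> acc=49 shift=7 [end]
Varint 1: bytes[0:1] = 31 -> value 49 (1 byte(s))
  byte[1]=0x1F cont=0 payload=0x1F=31: acc |= 31<<0 -> acc=31 shift=7 [end]
Varint 2: bytes[1:2] = 1F -> value 31 (1 byte(s))
  byte[2]=0x92 cont=1 payload=0x12=18: acc |= 18<<0 -> acc=18 shift=7
  byte[3]=0xFC cont=1 payload=0x7C=124: acc |= 124<<7 -> acc=15890 shift=14
  byte[4]=0x0F cont=0 payload=0x0F=15: acc |= 15<<14 -> acc=261650 shift=21 [end]
Varint 3: bytes[2:5] = 92 FC 0F -> value 261650 (3 byte(s))
  byte[5]=0x18 cont=0 payload=0x18=24: acc |= 24<<0 -> acc=24 shift=7 [end]
Varint 4: bytes[5:6] = 18 -> value 24 (1 byte(s))
  byte[6]=0x80 cont=1 payload=0x00=0: acc |= 0<<0 -> acc=0 shift=7
  byte[7]=0x99 cont=1 payload=0x19=25: acc |= 25<<7 -> acc=3200 shift=14
  byte[8]=0xF4 cont=1 payload=0x74=116: acc |= 116<<14 -> acc=1903744 shift=21
  byte[9]=0x36 cont=0 payload=0x36=54: acc |= 54<<21 -> acc=115149952 shift=28 [end]
Varint 5: bytes[6:10] = 80 99 F4 36 -> value 115149952 (4 byte(s))
  byte[10]=0x9B cont=1 payload=0x1B=27: acc |= 27<<0 -> acc=27 shift=7
  byte[11]=0x29 cont=0 payload=0x29=41: acc |= 41<<7 -> acc=5275 shift=14 [end]
Varint 6: bytes[10:12] = 9B 29 -> value 5275 (2 byte(s))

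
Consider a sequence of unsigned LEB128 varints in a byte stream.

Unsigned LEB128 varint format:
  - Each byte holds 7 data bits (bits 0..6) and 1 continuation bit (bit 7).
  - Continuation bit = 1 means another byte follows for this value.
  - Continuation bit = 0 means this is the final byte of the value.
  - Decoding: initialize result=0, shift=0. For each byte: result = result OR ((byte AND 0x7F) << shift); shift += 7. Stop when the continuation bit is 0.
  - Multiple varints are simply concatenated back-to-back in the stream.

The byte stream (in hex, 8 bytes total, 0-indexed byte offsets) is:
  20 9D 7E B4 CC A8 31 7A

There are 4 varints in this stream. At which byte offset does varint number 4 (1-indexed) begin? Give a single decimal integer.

  byte[0]=0x20 cont=0 payload=0x20=32: acc |= 32<<0 -> acc=32 shift=7 [end]
Varint 1: bytes[0:1] = 20 -> value 32 (1 byte(s))
  byte[1]=0x9D cont=1 payload=0x1D=29: acc |= 29<<0 -> acc=29 shift=7
  byte[2]=0x7E cont=0 payload=0x7E=126: acc |= 126<<7 -> acc=16157 shift=14 [end]
Varint 2: bytes[1:3] = 9D 7E -> value 16157 (2 byte(s))
  byte[3]=0xB4 cont=1 payload=0x34=52: acc |= 52<<0 -> acc=52 shift=7
  byte[4]=0xCC cont=1 payload=0x4C=76: acc |= 76<<7 -> acc=9780 shift=14
  byte[5]=0xA8 cont=1 payload=0x28=40: acc |= 40<<14 -> acc=665140 shift=21
  byte[6]=0x31 cont=0 payload=0x31=49: acc |= 49<<21 -> acc=103425588 shift=28 [end]
Varint 3: bytes[3:7] = B4 CC A8 31 -> value 103425588 (4 byte(s))
  byte[7]=0x7A cont=0 payload=0x7A=122: acc |= 122<<0 -> acc=122 shift=7 [end]
Varint 4: bytes[7:8] = 7A -> value 122 (1 byte(s))

Answer: 7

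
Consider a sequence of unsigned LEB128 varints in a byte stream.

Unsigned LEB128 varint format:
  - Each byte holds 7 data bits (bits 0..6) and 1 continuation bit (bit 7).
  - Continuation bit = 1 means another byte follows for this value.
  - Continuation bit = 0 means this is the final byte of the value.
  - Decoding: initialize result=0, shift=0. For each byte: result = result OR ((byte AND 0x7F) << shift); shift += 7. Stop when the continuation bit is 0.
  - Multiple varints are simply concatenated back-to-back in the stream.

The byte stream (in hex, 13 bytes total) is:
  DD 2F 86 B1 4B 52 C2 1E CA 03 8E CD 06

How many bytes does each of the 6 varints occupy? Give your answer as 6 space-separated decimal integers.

Answer: 2 3 1 2 2 3

Derivation:
  byte[0]=0xDD cont=1 payload=0x5D=93: acc |= 93<<0 -> acc=93 shift=7
  byte[1]=0x2F cont=0 payload=0x2F=47: acc |= 47<<7 -> acc=6109 shift=14 [end]
Varint 1: bytes[0:2] = DD 2F -> value 6109 (2 byte(s))
  byte[2]=0x86 cont=1 payload=0x06=6: acc |= 6<<0 -> acc=6 shift=7
  byte[3]=0xB1 cont=1 payload=0x31=49: acc |= 49<<7 -> acc=6278 shift=14
  byte[4]=0x4B cont=0 payload=0x4B=75: acc |= 75<<14 -> acc=1235078 shift=21 [end]
Varint 2: bytes[2:5] = 86 B1 4B -> value 1235078 (3 byte(s))
  byte[5]=0x52 cont=0 payload=0x52=82: acc |= 82<<0 -> acc=82 shift=7 [end]
Varint 3: bytes[5:6] = 52 -> value 82 (1 byte(s))
  byte[6]=0xC2 cont=1 payload=0x42=66: acc |= 66<<0 -> acc=66 shift=7
  byte[7]=0x1E cont=0 payload=0x1E=30: acc |= 30<<7 -> acc=3906 shift=14 [end]
Varint 4: bytes[6:8] = C2 1E -> value 3906 (2 byte(s))
  byte[8]=0xCA cont=1 payload=0x4A=74: acc |= 74<<0 -> acc=74 shift=7
  byte[9]=0x03 cont=0 payload=0x03=3: acc |= 3<<7 -> acc=458 shift=14 [end]
Varint 5: bytes[8:10] = CA 03 -> value 458 (2 byte(s))
  byte[10]=0x8E cont=1 payload=0x0E=14: acc |= 14<<0 -> acc=14 shift=7
  byte[11]=0xCD cont=1 payload=0x4D=77: acc |= 77<<7 -> acc=9870 shift=14
  byte[12]=0x06 cont=0 payload=0x06=6: acc |= 6<<14 -> acc=108174 shift=21 [end]
Varint 6: bytes[10:13] = 8E CD 06 -> value 108174 (3 byte(s))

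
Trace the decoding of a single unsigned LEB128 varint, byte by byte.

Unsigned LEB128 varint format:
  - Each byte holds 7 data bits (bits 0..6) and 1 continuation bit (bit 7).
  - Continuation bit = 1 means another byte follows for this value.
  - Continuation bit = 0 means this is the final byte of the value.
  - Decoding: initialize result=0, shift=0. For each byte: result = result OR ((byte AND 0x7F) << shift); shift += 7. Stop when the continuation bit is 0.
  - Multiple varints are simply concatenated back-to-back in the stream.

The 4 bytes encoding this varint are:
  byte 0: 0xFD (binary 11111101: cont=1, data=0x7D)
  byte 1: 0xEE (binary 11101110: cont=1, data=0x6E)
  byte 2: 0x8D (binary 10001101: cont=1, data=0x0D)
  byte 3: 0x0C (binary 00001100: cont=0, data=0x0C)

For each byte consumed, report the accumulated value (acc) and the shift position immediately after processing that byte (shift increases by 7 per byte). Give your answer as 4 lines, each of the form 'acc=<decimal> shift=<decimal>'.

byte 0=0xFD: payload=0x7D=125, contrib = 125<<0 = 125; acc -> 125, shift -> 7
byte 1=0xEE: payload=0x6E=110, contrib = 110<<7 = 14080; acc -> 14205, shift -> 14
byte 2=0x8D: payload=0x0D=13, contrib = 13<<14 = 212992; acc -> 227197, shift -> 21
byte 3=0x0C: payload=0x0C=12, contrib = 12<<21 = 25165824; acc -> 25393021, shift -> 28

Answer: acc=125 shift=7
acc=14205 shift=14
acc=227197 shift=21
acc=25393021 shift=28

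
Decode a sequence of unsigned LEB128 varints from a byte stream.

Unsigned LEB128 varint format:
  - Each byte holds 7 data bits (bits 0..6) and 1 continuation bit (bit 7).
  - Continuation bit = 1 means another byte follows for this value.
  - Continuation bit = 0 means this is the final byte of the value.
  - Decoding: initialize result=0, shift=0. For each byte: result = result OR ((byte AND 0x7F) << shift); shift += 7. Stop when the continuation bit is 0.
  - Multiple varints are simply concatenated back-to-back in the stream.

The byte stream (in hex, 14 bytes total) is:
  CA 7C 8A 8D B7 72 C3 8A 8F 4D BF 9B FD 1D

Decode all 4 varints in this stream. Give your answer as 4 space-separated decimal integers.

  byte[0]=0xCA cont=1 payload=0x4A=74: acc |= 74<<0 -> acc=74 shift=7
  byte[1]=0x7C cont=0 payload=0x7C=124: acc |= 124<<7 -> acc=15946 shift=14 [end]
Varint 1: bytes[0:2] = CA 7C -> value 15946 (2 byte(s))
  byte[2]=0x8A cont=1 payload=0x0A=10: acc |= 10<<0 -> acc=10 shift=7
  byte[3]=0x8D cont=1 payload=0x0D=13: acc |= 13<<7 -> acc=1674 shift=14
  byte[4]=0xB7 cont=1 payload=0x37=55: acc |= 55<<14 -> acc=902794 shift=21
  byte[5]=0x72 cont=0 payload=0x72=114: acc |= 114<<21 -> acc=239978122 shift=28 [end]
Varint 2: bytes[2:6] = 8A 8D B7 72 -> value 239978122 (4 byte(s))
  byte[6]=0xC3 cont=1 payload=0x43=67: acc |= 67<<0 -> acc=67 shift=7
  byte[7]=0x8A cont=1 payload=0x0A=10: acc |= 10<<7 -> acc=1347 shift=14
  byte[8]=0x8F cont=1 payload=0x0F=15: acc |= 15<<14 -> acc=247107 shift=21
  byte[9]=0x4D cont=0 payload=0x4D=77: acc |= 77<<21 -> acc=161727811 shift=28 [end]
Varint 3: bytes[6:10] = C3 8A 8F 4D -> value 161727811 (4 byte(s))
  byte[10]=0xBF cont=1 payload=0x3F=63: acc |= 63<<0 -> acc=63 shift=7
  byte[11]=0x9B cont=1 payload=0x1B=27: acc |= 27<<7 -> acc=3519 shift=14
  byte[12]=0xFD cont=1 payload=0x7D=125: acc |= 125<<14 -> acc=2051519 shift=21
  byte[13]=0x1D cont=0 payload=0x1D=29: acc |= 29<<21 -> acc=62868927 shift=28 [end]
Varint 4: bytes[10:14] = BF 9B FD 1D -> value 62868927 (4 byte(s))

Answer: 15946 239978122 161727811 62868927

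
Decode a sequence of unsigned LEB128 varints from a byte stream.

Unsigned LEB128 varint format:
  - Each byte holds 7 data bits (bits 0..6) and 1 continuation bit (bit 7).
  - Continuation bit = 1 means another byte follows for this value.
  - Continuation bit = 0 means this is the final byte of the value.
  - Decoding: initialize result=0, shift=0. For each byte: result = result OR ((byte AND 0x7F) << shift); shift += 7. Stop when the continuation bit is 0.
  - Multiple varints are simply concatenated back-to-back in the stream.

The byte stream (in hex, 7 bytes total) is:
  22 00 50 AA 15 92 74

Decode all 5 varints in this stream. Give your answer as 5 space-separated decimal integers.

  byte[0]=0x22 cont=0 payload=0x22=34: acc |= 34<<0 -> acc=34 shift=7 [end]
Varint 1: bytes[0:1] = 22 -> value 34 (1 byte(s))
  byte[1]=0x00 cont=0 payload=0x00=0: acc |= 0<<0 -> acc=0 shift=7 [end]
Varint 2: bytes[1:2] = 00 -> value 0 (1 byte(s))
  byte[2]=0x50 cont=0 payload=0x50=80: acc |= 80<<0 -> acc=80 shift=7 [end]
Varint 3: bytes[2:3] = 50 -> value 80 (1 byte(s))
  byte[3]=0xAA cont=1 payload=0x2A=42: acc |= 42<<0 -> acc=42 shift=7
  byte[4]=0x15 cont=0 payload=0x15=21: acc |= 21<<7 -> acc=2730 shift=14 [end]
Varint 4: bytes[3:5] = AA 15 -> value 2730 (2 byte(s))
  byte[5]=0x92 cont=1 payload=0x12=18: acc |= 18<<0 -> acc=18 shift=7
  byte[6]=0x74 cont=0 payload=0x74=116: acc |= 116<<7 -> acc=14866 shift=14 [end]
Varint 5: bytes[5:7] = 92 74 -> value 14866 (2 byte(s))

Answer: 34 0 80 2730 14866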